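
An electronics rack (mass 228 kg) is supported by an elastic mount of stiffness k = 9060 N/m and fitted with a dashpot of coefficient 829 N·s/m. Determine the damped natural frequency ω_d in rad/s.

6.04 rad/s

ω_n = √(k/m) = √(9060/228) = 6.304 rad/s.
Critical damping c_c = 2√(k·m) = 2√(9060 × 228) = 2874 N·s/m, so ζ = c/c_c = 829/2874 = 0.2884.
ω_d = ω_n√(1 − ζ²) = 6.304 × √(1 − 0.0832) = 6.036 rad/s.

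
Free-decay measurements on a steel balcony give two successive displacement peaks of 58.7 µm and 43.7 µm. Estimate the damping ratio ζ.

Logarithmic decrement δ = (1/n)·ln(x₀/x_n) = (1/1)·ln(58.7/43.7) = (1/1)·ln(1.343) = 0.2951.
ζ = δ/√(4π² + δ²) = 0.2951/√(39.48 + 0.0871) = 0.2951/6.290 = 0.04691.

0.0469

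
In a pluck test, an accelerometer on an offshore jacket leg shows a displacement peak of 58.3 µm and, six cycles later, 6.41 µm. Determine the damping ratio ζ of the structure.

Logarithmic decrement δ = (1/n)·ln(x₀/x_n) = (1/6)·ln(58.3/6.41) = (1/6)·ln(9.095) = 0.3680.
ζ = δ/√(4π² + δ²) = 0.3680/√(39.48 + 0.135) = 0.3680/6.294 = 0.05846.

0.0585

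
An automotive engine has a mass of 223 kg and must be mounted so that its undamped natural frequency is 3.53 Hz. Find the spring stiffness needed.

110000 N/m

ω_n = 2πf_n = 2π × 3.53 = 22.18 rad/s.
k = m·ω_n² = 223 × 22.18² = 223 × 491.9 = 109700 N/m.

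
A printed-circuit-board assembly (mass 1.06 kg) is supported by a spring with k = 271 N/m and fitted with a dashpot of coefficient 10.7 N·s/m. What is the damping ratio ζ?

ω_n = √(k/m) = √(271.0/1.06) = 15.99 rad/s.
Critical damping c_c = 2√(k·m) = 2√(271.0 × 1.06) = 33.90 N·s/m, so ζ = c/c_c = 10.7/33.90 = 0.3157.

0.316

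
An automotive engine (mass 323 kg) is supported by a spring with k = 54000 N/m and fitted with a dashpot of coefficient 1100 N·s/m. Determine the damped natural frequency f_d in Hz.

ω_n = √(k/m) = √(54000/323) = 12.93 rad/s.
Critical damping c_c = 2√(k·m) = 2√(54000 × 323) = 8353 N·s/m, so ζ = c/c_c = 1100/8353 = 0.1317.
ω_d = ω_n√(1 − ζ²) = 12.93 × √(1 − 0.0173) = 12.82 rad/s.
f_d = ω_d/(2π) = 2.040 Hz.

2.04 Hz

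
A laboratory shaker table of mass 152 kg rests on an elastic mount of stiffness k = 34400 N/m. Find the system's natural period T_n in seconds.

0.418 s

ω_n = √(k/m) = √(34400/152) = √226.3 = 15.04 rad/s.
T_n = 2π/ω_n = 6.283/15.04 = 0.4177 s.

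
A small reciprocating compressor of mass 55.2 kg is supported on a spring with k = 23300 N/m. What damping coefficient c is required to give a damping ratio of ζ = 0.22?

c_c = 2√(k·m) = 2√(23300 × 55.2) = 2268 N·s/m.
c = ζ·c_c = 0.22 × 2268 = 499.0 N·s/m.

499 N·s/m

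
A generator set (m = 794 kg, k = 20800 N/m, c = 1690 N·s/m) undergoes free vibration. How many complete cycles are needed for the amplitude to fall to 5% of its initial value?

ζ = c/(2√(km)) = 1690/(2√(20800 × 794)) = 1690/8128 = 0.2079.
Logarithmic decrement δ = 2πζ/√(1 − ζ²) = 2π × 0.2079/√(1 − 0.0432) = 1.336.
x_n/x₀ = e^(−nδ) ≤ 0.05; take ln: n ≥ ln(1/0.05)/δ = 2.996/1.336 = 2.243.
So 3 complete cycles are required.

3 cycles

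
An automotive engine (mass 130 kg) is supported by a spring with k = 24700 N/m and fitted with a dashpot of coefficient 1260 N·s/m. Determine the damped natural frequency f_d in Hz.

2.05 Hz

ω_n = √(k/m) = √(24700/130) = 13.78 rad/s.
Critical damping c_c = 2√(k·m) = 2√(24700 × 130) = 3584 N·s/m, so ζ = c/c_c = 1260/3584 = 0.3516.
ω_d = ω_n√(1 − ζ²) = 13.78 × √(1 − 0.124) = 12.90 rad/s.
f_d = ω_d/(2π) = 2.054 Hz.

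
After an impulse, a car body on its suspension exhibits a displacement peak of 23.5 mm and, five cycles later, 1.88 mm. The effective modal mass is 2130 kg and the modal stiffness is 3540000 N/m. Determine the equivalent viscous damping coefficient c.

13900 N·s/m

Logarithmic decrement δ = (1/n)·ln(x₀/x_n) = (1/5)·ln(23.5/1.88) = (1/5)·ln(12.50) = 0.5051.
ζ = δ/√(4π² + δ²) = 0.5051/√(39.48 + 0.255) = 0.5051/6.303 = 0.08014.
c = ζ · 2√(km) = 0.08014 × 2√(3540000 × 2130) = 0.08014 × 173700 = 13920 N·s/m.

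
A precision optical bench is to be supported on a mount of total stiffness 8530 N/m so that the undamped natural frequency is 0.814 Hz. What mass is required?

326 kg

ω_n = 2πf_n = 2π × 0.814 = 5.115 rad/s.
m = k/ω_n² = 8530/5.115² = 8530/26.16 = 326.1 kg.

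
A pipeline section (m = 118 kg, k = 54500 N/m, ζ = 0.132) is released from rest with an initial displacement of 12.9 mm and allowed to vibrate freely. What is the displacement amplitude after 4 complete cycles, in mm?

Logarithmic decrement δ = 2πζ/√(1 − ζ²) = 2π × 0.1320/√(1 − 0.0174) = 0.8367.
After n cycles, x_n/x₀ = e^(−nδ), so x_4 = 12.9 × e^(−4 × 0.8367) = 12.9 × 0.03520 = 0.4540 mm.

0.454 mm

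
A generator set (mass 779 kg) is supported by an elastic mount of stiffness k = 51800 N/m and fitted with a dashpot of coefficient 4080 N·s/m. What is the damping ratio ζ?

0.321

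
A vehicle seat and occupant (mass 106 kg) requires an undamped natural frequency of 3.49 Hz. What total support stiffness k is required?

51000 N/m

ω_n = 2πf_n = 2π × 3.49 = 21.93 rad/s.
k = m·ω_n² = 106 × 21.93² = 106 × 480.9 = 50970 N/m.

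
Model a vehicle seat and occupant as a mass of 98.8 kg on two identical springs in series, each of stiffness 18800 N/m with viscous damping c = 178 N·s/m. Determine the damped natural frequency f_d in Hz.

Series springs: 1/k_eq = 2/18800, so k_eq = 18800/2 = 9400 N/m.
ω_n = √(k_eq/m) = √(9400/98.8) = 9.754 rad/s.
Critical damping c_c = 2√(k_eq·m) = 2√(9400 × 98.8) = 1927 N·s/m, so ζ = c/c_c = 178/1927 = 0.09235.
ω_d = ω_n√(1 − ζ²) = 9.754 × √(1 − 0.00853) = 9.712 rad/s.
f_d = ω_d/(2π) = 1.546 Hz.

1.55 Hz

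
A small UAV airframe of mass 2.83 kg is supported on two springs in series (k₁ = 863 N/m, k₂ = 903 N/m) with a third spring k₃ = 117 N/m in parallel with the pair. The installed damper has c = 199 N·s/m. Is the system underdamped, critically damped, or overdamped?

Series pair: k_s = k₁k₂/(k₁+k₂) = (863)(903)/(863 + 903) = 441.3 N/m. In parallel with k₃: k_eq = 441.3 + 117 = 558.3 N/m.
c_c = 2√(k_eq·m) = 79.50 N·s/m; ζ = c/c_c = 199/79.50 = 2.50.
Since ζ > 1 the system is overdamped.

overdamped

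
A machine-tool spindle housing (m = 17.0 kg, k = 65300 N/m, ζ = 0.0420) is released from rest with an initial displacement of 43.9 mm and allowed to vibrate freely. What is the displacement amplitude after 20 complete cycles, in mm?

0.223 mm

Logarithmic decrement δ = 2πζ/√(1 − ζ²) = 2π × 0.04200/√(1 − 0.00176) = 0.2641.
After n cycles, x_n/x₀ = e^(−nδ), so x_20 = 43.9 × e^(−20 × 0.2641) = 43.9 × 0.005080 = 0.2230 mm.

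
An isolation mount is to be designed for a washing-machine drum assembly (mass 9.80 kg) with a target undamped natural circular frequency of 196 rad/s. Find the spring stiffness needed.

k = m·ω_n² = 9.80 × 196.0² = 9.80 × 38420 = 376500 N/m.

376000 N/m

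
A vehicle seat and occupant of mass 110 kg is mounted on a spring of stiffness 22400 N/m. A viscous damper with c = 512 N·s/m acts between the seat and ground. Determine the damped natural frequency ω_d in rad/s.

14.1 rad/s

ω_n = √(k/m) = √(22400/110) = 14.27 rad/s.
Critical damping c_c = 2√(k·m) = 2√(22400 × 110) = 3139 N·s/m, so ζ = c/c_c = 512/3139 = 0.1631.
ω_d = ω_n√(1 − ζ²) = 14.27 × √(1 − 0.0266) = 14.08 rad/s.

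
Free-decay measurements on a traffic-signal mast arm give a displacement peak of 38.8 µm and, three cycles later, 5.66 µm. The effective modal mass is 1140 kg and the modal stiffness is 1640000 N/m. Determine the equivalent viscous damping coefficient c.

Logarithmic decrement δ = (1/n)·ln(x₀/x_n) = (1/3)·ln(38.8/5.66) = (1/3)·ln(6.855) = 0.6417.
ζ = δ/√(4π² + δ²) = 0.6417/√(39.48 + 0.412) = 0.6417/6.316 = 0.1016.
c = ζ · 2√(km) = 0.1016 × 2√(1640000 × 1140) = 0.1016 × 86480 = 8786 N·s/m.

8790 N·s/m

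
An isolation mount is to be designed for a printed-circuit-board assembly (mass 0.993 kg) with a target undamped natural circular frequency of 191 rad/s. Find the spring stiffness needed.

36200 N/m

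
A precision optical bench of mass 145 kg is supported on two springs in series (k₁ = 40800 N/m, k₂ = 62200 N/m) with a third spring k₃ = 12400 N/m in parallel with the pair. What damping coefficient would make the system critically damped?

Series pair: k_s = k₁k₂/(k₁+k₂) = (40800)(62200)/(40800 + 62200) = 24640 N/m. In parallel with k₃: k_eq = 24640 + 12400 = 37040 N/m.
c_c = 2√(k_eq·m) = 2√(37040 × 145) = 2 × 2317 = 4635 N·s/m.

4630 N·s/m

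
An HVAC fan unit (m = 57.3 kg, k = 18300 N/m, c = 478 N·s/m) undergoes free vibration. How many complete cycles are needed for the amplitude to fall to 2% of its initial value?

ζ = c/(2√(km)) = 478/(2√(18300 × 57.3)) = 478/2048 = 0.2334.
Logarithmic decrement δ = 2πζ/√(1 − ζ²) = 2π × 0.2334/√(1 − 0.0545) = 1.508.
x_n/x₀ = e^(−nδ) ≤ 0.02; take ln: n ≥ ln(1/0.02)/δ = 3.912/1.508 = 2.594.
So 3 complete cycles are required.

3 cycles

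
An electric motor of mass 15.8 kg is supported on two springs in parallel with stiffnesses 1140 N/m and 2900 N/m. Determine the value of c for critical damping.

505 N·s/m

Parallel springs add: k_eq = 1140 + 2900 = 4040 N/m.
c_c = 2√(k_eq·m) = 2√(4040 × 15.8) = 2 × 252.6 = 505.3 N·s/m.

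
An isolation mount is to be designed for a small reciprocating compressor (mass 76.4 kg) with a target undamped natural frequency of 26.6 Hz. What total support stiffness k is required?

2130000 N/m

ω_n = 2πf_n = 2π × 26.6 = 167.1 rad/s.
k = m·ω_n² = 76.4 × 167.1² = 76.4 × 27930 = 2134000 N/m.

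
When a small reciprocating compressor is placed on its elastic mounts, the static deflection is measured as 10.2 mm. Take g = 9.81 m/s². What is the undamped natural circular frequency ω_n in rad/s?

31.0 rad/s

ω_n = √(g/δ_st) = √(9.81/0.0102) = √961.8 = 31.01 rad/s.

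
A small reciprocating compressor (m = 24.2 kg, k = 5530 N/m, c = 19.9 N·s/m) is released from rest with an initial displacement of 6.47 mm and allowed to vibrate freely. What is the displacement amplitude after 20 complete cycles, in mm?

ζ = c/(2√(km)) = 19.9/(2√(5530 × 24.2)) = 19.9/731.6 = 0.02720.
Logarithmic decrement δ = 2πζ/√(1 − ζ²) = 2π × 0.02720/√(1 − 0.000740) = 0.1710.
After n cycles, x_n/x₀ = e^(−nδ), so x_20 = 6.47 × e^(−20 × 0.1710) = 6.47 × 0.03274 = 0.2118 mm.

0.212 mm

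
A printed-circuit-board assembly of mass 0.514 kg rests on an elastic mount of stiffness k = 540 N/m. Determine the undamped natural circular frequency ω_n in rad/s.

ω_n = √(k/m) = √(540.0/0.514) = √1051 = 32.41 rad/s.

32.4 rad/s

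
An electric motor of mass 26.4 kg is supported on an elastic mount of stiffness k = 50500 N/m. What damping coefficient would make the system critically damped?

2310 N·s/m

c_c = 2√(k·m) = 2√(50500 × 26.4) = 2 × 1155 = 2309 N·s/m.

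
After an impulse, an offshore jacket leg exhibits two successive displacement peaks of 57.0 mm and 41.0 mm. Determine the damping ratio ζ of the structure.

Logarithmic decrement δ = (1/n)·ln(x₀/x_n) = (1/1)·ln(57.0/41.0) = (1/1)·ln(1.390) = 0.3295.
ζ = δ/√(4π² + δ²) = 0.3295/√(39.48 + 0.109) = 0.3295/6.292 = 0.05237.

0.0524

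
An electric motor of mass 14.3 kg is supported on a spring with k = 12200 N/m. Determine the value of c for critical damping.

835 N·s/m

c_c = 2√(k·m) = 2√(12200 × 14.3) = 2 × 417.7 = 835.4 N·s/m.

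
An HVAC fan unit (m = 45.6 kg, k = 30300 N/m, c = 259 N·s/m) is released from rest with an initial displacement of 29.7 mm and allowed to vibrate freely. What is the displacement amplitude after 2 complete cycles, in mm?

ζ = c/(2√(km)) = 259/(2√(30300 × 45.6)) = 259/2351 = 0.1102.
Logarithmic decrement δ = 2πζ/√(1 − ζ²) = 2π × 0.1102/√(1 − 0.0121) = 0.6965.
After n cycles, x_n/x₀ = e^(−nδ), so x_2 = 29.7 × e^(−2 × 0.6965) = 29.7 × 0.2483 = 7.376 mm.

7.38 mm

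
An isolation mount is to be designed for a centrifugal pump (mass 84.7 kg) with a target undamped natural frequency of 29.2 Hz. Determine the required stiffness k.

ω_n = 2πf_n = 2π × 29.2 = 183.5 rad/s.
k = m·ω_n² = 84.7 × 183.5² = 84.7 × 33660 = 2851000 N/m.

2850000 N/m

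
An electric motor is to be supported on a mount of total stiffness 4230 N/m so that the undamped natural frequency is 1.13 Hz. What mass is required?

ω_n = 2πf_n = 2π × 1.13 = 7.100 rad/s.
m = k/ω_n² = 4230/7.100² = 4230/50.41 = 83.91 kg.

83.9 kg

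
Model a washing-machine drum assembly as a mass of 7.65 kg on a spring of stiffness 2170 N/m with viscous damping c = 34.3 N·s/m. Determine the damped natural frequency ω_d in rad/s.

ω_n = √(k/m) = √(2170/7.65) = 16.84 rad/s.
Critical damping c_c = 2√(k·m) = 2√(2170 × 7.65) = 257.7 N·s/m, so ζ = c/c_c = 34.3/257.7 = 0.1331.
ω_d = ω_n√(1 − ζ²) = 16.84 × √(1 − 0.0177) = 16.69 rad/s.

16.7 rad/s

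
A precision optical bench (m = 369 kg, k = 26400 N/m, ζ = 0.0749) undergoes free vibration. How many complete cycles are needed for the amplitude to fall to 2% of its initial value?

Logarithmic decrement δ = 2πζ/√(1 − ζ²) = 2π × 0.07490/√(1 − 0.00561) = 0.4719.
x_n/x₀ = e^(−nδ) ≤ 0.02; take ln: n ≥ ln(1/0.02)/δ = 3.912/0.4719 = 8.289.
So 9 complete cycles are required.

9 cycles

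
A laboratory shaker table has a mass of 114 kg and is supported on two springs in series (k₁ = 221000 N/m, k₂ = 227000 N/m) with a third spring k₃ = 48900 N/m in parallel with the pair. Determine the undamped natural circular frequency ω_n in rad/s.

37.6 rad/s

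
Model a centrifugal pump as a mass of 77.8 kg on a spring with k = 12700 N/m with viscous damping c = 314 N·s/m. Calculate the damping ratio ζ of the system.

ω_n = √(k/m) = √(12700/77.8) = 12.78 rad/s.
Critical damping c_c = 2√(k·m) = 2√(12700 × 77.8) = 1988 N·s/m, so ζ = c/c_c = 314/1988 = 0.1579.

0.158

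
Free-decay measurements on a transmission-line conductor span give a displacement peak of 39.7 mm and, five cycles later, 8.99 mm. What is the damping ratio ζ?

0.0472

Logarithmic decrement δ = (1/n)·ln(x₀/x_n) = (1/5)·ln(39.7/8.99) = (1/5)·ln(4.416) = 0.2970.
ζ = δ/√(4π² + δ²) = 0.2970/√(39.48 + 0.0882) = 0.2970/6.290 = 0.04722.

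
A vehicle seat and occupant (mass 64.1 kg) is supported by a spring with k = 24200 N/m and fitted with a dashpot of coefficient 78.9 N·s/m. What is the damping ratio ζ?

0.0317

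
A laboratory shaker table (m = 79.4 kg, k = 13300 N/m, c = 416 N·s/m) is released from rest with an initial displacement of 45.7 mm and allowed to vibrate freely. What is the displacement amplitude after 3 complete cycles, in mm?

ζ = c/(2√(km)) = 416/(2√(13300 × 79.4)) = 416/2055 = 0.2024.
Logarithmic decrement δ = 2πζ/√(1 − ζ²) = 2π × 0.2024/√(1 − 0.0410) = 1.299.
After n cycles, x_n/x₀ = e^(−nδ), so x_3 = 45.7 × e^(−3 × 1.299) = 45.7 × 0.02032 = 0.9288 mm.

0.929 mm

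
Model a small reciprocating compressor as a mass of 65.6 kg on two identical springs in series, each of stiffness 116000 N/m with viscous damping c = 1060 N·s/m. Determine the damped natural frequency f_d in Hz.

4.55 Hz

Series springs: 1/k_eq = 2/116000, so k_eq = 116000/2 = 58000 N/m.
ω_n = √(k_eq/m) = √(58000/65.6) = 29.73 rad/s.
Critical damping c_c = 2√(k_eq·m) = 2√(58000 × 65.6) = 3901 N·s/m, so ζ = c/c_c = 1060/3901 = 0.2717.
ω_d = ω_n√(1 − ζ²) = 29.73 × √(1 − 0.0738) = 28.62 rad/s.
f_d = ω_d/(2π) = 4.554 Hz.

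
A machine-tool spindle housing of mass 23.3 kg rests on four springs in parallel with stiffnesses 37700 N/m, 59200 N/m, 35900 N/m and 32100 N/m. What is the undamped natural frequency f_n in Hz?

Parallel springs add: k_eq = 37700 + 59200 + 35900 + 32100 = 164900 N/m.
ω_n = √(k_eq/m) = √(164900/23.3) = √7077 = 84.13 rad/s.
f_n = ω_n/(2π) = 84.13/6.283 = 13.39 Hz.

13.4 Hz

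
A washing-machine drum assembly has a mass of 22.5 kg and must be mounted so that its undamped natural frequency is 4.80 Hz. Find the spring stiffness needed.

ω_n = 2πf_n = 2π × 4.80 = 30.16 rad/s.
k = m·ω_n² = 22.5 × 30.16² = 22.5 × 909.6 = 20470 N/m.

20500 N/m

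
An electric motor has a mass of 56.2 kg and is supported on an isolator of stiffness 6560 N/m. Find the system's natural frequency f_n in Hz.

ω_n = √(k/m) = √(6560/56.2) = √116.7 = 10.80 rad/s.
f_n = ω_n/(2π) = 10.80/6.283 = 1.720 Hz.

1.72 Hz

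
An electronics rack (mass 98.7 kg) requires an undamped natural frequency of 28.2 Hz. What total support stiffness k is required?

ω_n = 2πf_n = 2π × 28.2 = 177.2 rad/s.
k = m·ω_n² = 98.7 × 177.2² = 98.7 × 31390 = 3099000 N/m.

3100000 N/m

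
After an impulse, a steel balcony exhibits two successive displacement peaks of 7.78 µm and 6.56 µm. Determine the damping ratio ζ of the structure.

0.0271

Logarithmic decrement δ = (1/n)·ln(x₀/x_n) = (1/1)·ln(7.78/6.56) = (1/1)·ln(1.186) = 0.1706.
ζ = δ/√(4π² + δ²) = 0.1706/√(39.48 + 0.0291) = 0.1706/6.286 = 0.02714.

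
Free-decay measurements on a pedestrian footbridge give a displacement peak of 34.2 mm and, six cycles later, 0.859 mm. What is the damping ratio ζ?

0.0973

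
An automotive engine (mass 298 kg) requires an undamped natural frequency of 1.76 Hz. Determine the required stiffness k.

ω_n = 2πf_n = 2π × 1.76 = 11.06 rad/s.
k = m·ω_n² = 298 × 11.06² = 298 × 122.3 = 36440 N/m.

36400 N/m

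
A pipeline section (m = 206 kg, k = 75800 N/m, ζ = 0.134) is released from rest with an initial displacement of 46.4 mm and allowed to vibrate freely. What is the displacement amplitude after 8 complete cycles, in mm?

Logarithmic decrement δ = 2πζ/√(1 − ζ²) = 2π × 0.1340/√(1 − 0.0180) = 0.8496.
After n cycles, x_n/x₀ = e^(−nδ), so x_8 = 46.4 × e^(−8 × 0.8496) = 46.4 × 0.001117 = 0.05184 mm.

0.0518 mm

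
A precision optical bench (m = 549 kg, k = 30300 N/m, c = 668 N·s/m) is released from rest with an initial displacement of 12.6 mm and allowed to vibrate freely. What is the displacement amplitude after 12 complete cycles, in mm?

ζ = c/(2√(km)) = 668/(2√(30300 × 549)) = 668/8157 = 0.08189.
Logarithmic decrement δ = 2πζ/√(1 − ζ²) = 2π × 0.08189/√(1 − 0.00671) = 0.5163.
After n cycles, x_n/x₀ = e^(−nδ), so x_12 = 12.6 × e^(−12 × 0.5163) = 12.6 × 0.002039 = 0.02569 mm.

0.0257 mm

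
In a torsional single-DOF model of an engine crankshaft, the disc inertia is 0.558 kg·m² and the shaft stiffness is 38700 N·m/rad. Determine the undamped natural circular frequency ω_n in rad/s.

ω_n = √(k_t/J) = √(38700/0.558) = √69350 = 263.4 rad/s.

263 rad/s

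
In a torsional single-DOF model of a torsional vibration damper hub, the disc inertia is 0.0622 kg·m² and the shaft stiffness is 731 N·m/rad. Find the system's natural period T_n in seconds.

0.0580 s

ω_n = √(k_t/J) = √(731/0.0622) = √11750 = 108.4 rad/s.
T_n = 2π/ω_n = 6.283/108.4 = 0.05796 s.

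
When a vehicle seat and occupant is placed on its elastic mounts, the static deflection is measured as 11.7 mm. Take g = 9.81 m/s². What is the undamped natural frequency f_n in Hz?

4.61 Hz

ω_n = √(g/δ_st) = √(9.81/0.0117) = √838.5 = 28.96 rad/s.
f_n = ω_n/(2π) = 28.96/6.283 = 4.609 Hz.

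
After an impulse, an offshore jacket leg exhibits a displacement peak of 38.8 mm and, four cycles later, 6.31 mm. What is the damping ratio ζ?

Logarithmic decrement δ = (1/n)·ln(x₀/x_n) = (1/4)·ln(38.8/6.31) = (1/4)·ln(6.149) = 0.4541.
ζ = δ/√(4π² + δ²) = 0.4541/√(39.48 + 0.206) = 0.4541/6.300 = 0.07208.

0.0721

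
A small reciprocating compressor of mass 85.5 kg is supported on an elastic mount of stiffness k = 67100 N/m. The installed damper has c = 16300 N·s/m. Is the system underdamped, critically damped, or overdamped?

overdamped

c_c = 2√(k·m) = 4790 N·s/m; ζ = c/c_c = 16300/4790 = 3.40.
Since ζ > 1 the system is overdamped.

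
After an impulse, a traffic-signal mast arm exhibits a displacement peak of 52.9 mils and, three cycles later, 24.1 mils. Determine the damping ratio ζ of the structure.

0.0417

Logarithmic decrement δ = (1/n)·ln(x₀/x_n) = (1/3)·ln(52.9/24.1) = (1/3)·ln(2.195) = 0.2621.
ζ = δ/√(4π² + δ²) = 0.2621/√(39.48 + 0.0687) = 0.2621/6.289 = 0.04167.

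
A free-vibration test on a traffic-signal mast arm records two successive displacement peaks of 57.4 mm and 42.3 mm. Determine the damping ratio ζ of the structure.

Logarithmic decrement δ = (1/n)·ln(x₀/x_n) = (1/1)·ln(57.4/42.3) = (1/1)·ln(1.357) = 0.3053.
ζ = δ/√(4π² + δ²) = 0.3053/√(39.48 + 0.0932) = 0.3053/6.291 = 0.04853.

0.0485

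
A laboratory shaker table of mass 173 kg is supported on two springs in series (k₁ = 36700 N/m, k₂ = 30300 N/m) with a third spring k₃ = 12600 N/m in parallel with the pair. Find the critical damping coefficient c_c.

Series pair: k_s = k₁k₂/(k₁+k₂) = (36700)(30300)/(36700 + 30300) = 16600 N/m. In parallel with k₃: k_eq = 16600 + 12600 = 29200 N/m.
c_c = 2√(k_eq·m) = 2√(29200 × 173) = 2 × 2247 = 4495 N·s/m.

4490 N·s/m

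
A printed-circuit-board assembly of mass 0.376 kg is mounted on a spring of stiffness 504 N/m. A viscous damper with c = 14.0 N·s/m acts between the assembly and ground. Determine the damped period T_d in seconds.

ω_n = √(k/m) = √(504.0/0.376) = 36.61 rad/s.
Critical damping c_c = 2√(k·m) = 2√(504.0 × 0.376) = 27.53 N·s/m, so ζ = c/c_c = 14.0/27.53 = 0.5085.
ω_d = ω_n√(1 − ζ²) = 36.61 × √(1 − 0.259) = 31.53 rad/s.
T_d = 2π/ω_d = 0.1993 s.

0.199 s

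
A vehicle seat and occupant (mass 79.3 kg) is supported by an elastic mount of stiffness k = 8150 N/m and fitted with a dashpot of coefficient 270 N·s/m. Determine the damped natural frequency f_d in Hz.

ω_n = √(k/m) = √(8150/79.3) = 10.14 rad/s.
Critical damping c_c = 2√(k·m) = 2√(8150 × 79.3) = 1608 N·s/m, so ζ = c/c_c = 270/1608 = 0.1679.
ω_d = ω_n√(1 − ζ²) = 10.14 × √(1 − 0.0282) = 9.994 rad/s.
f_d = ω_d/(2π) = 1.591 Hz.

1.59 Hz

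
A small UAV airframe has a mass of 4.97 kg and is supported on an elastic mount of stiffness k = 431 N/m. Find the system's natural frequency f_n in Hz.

1.48 Hz

ω_n = √(k/m) = √(431.0/4.97) = √86.72 = 9.312 rad/s.
f_n = ω_n/(2π) = 9.312/6.283 = 1.482 Hz.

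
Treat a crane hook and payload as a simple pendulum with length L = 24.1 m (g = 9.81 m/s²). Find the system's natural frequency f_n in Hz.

0.102 Hz

For a simple pendulum ω_n = √(g/L) = √(9.81/24.1) = √0.4071 = 0.6380 rad/s.
f_n = ω_n/(2π) = 0.6380/6.283 = 0.1015 Hz.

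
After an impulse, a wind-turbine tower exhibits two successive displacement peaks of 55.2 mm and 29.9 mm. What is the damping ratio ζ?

Logarithmic decrement δ = (1/n)·ln(x₀/x_n) = (1/1)·ln(55.2/29.9) = (1/1)·ln(1.846) = 0.6131.
ζ = δ/√(4π² + δ²) = 0.6131/√(39.48 + 0.376) = 0.6131/6.313 = 0.09712.

0.0971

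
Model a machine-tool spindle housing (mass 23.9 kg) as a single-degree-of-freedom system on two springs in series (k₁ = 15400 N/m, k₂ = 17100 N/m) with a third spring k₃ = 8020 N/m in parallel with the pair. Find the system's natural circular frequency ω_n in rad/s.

26.0 rad/s

Series pair: k_s = k₁k₂/(k₁+k₂) = (15400)(17100)/(15400 + 17100) = 8103 N/m. In parallel with k₃: k_eq = 8103 + 8020 = 16120 N/m.
ω_n = √(k_eq/m) = √(16120/23.9) = √674.6 = 25.97 rad/s.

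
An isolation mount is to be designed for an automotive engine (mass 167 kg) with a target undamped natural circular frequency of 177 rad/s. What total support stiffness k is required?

5230000 N/m

k = m·ω_n² = 167 × 177.0² = 167 × 31330 = 5232000 N/m.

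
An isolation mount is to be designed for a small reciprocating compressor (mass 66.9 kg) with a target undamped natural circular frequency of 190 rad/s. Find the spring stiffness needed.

2420000 N/m

k = m·ω_n² = 66.9 × 190.0² = 66.9 × 36100 = 2415000 N/m.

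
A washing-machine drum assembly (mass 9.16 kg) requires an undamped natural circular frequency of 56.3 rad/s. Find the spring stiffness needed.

k = m·ω_n² = 9.16 × 56.30² = 9.16 × 3170 = 29030 N/m.

29000 N/m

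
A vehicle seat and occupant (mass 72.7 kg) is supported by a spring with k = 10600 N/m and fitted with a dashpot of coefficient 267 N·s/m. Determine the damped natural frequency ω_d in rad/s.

11.9 rad/s

ω_n = √(k/m) = √(10600/72.7) = 12.07 rad/s.
Critical damping c_c = 2√(k·m) = 2√(10600 × 72.7) = 1756 N·s/m, so ζ = c/c_c = 267/1756 = 0.1521.
ω_d = ω_n√(1 − ζ²) = 12.07 × √(1 − 0.0231) = 11.93 rad/s.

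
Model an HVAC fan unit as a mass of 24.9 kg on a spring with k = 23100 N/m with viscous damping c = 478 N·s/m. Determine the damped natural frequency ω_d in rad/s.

ω_n = √(k/m) = √(23100/24.9) = 30.46 rad/s.
Critical damping c_c = 2√(k·m) = 2√(23100 × 24.9) = 1517 N·s/m, so ζ = c/c_c = 478/1517 = 0.3151.
ω_d = ω_n√(1 − ζ²) = 30.46 × √(1 − 0.0993) = 28.91 rad/s.

28.9 rad/s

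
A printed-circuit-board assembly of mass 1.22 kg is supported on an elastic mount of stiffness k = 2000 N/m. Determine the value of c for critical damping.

98.8 N·s/m

c_c = 2√(k·m) = 2√(2000 × 1.22) = 2 × 49.40 = 98.79 N·s/m.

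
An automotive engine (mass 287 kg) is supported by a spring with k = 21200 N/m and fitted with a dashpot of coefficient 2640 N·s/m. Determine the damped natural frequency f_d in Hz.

ω_n = √(k/m) = √(21200/287) = 8.595 rad/s.
Critical damping c_c = 2√(k·m) = 2√(21200 × 287) = 4933 N·s/m, so ζ = c/c_c = 2640/4933 = 0.5351.
ω_d = ω_n√(1 − ζ²) = 8.595 × √(1 − 0.286) = 7.260 rad/s.
f_d = ω_d/(2π) = 1.156 Hz.

1.16 Hz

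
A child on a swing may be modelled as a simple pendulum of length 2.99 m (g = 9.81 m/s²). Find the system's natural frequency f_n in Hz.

0.288 Hz

For a simple pendulum ω_n = √(g/L) = √(9.81/2.99) = √3.281 = 1.811 rad/s.
f_n = ω_n/(2π) = 1.811/6.283 = 0.2883 Hz.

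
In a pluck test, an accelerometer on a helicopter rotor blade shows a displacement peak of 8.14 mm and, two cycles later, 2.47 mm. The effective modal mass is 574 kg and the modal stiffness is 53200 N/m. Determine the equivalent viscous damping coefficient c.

1040 N·s/m

Logarithmic decrement δ = (1/n)·ln(x₀/x_n) = (1/2)·ln(8.14/2.47) = (1/2)·ln(3.296) = 0.5963.
ζ = δ/√(4π² + δ²) = 0.5963/√(39.48 + 0.356) = 0.5963/6.311 = 0.09448.
c = ζ · 2√(km) = 0.09448 × 2√(53200 × 574) = 0.09448 × 11050 = 1044 N·s/m.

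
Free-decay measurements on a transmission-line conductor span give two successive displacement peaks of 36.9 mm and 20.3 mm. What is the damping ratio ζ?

0.0947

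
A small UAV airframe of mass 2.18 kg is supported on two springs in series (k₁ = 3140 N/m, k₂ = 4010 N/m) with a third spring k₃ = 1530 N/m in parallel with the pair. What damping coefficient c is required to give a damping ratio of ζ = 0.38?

Series pair: k_s = k₁k₂/(k₁+k₂) = (3140)(4010)/(3140 + 4010) = 1761 N/m. In parallel with k₃: k_eq = 1761 + 1530 = 3291 N/m.
c_c = 2√(k_eq·m) = 2√(3291 × 2.18) = 169.4 N·s/m.
c = ζ·c_c = 0.38 × 169.4 = 64.37 N·s/m.

64.4 N·s/m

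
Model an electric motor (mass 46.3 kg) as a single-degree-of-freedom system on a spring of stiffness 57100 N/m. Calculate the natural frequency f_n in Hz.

5.59 Hz

ω_n = √(k/m) = √(57100/46.3) = √1233 = 35.12 rad/s.
f_n = ω_n/(2π) = 35.12/6.283 = 5.589 Hz.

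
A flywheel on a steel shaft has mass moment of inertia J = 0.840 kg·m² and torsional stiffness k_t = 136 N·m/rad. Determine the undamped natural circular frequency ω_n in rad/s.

ω_n = √(k_t/J) = √(136/0.840) = √161.9 = 12.72 rad/s.

12.7 rad/s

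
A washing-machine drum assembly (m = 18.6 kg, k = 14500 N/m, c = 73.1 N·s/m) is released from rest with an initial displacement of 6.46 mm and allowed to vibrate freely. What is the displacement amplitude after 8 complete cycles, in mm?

ζ = c/(2√(km)) = 73.1/(2√(14500 × 18.6)) = 73.1/1039 = 0.07038.
Logarithmic decrement δ = 2πζ/√(1 − ζ²) = 2π × 0.07038/√(1 − 0.00495) = 0.4433.
After n cycles, x_n/x₀ = e^(−nδ), so x_8 = 6.46 × e^(−8 × 0.4433) = 6.46 × 0.02883 = 0.1862 mm.

0.186 mm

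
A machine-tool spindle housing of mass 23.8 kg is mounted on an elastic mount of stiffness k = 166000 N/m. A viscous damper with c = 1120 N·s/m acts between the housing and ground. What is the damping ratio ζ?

ω_n = √(k/m) = √(166000/23.8) = 83.52 rad/s.
Critical damping c_c = 2√(k·m) = 2√(166000 × 23.8) = 3975 N·s/m, so ζ = c/c_c = 1120/3975 = 0.2817.

0.282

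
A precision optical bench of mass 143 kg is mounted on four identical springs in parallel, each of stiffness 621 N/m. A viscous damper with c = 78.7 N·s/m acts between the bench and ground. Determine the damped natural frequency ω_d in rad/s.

4.16 rad/s

Parallel springs add: k_eq = 4 × 621 = 2484 N/m.
ω_n = √(k_eq/m) = √(2484/143) = 4.168 rad/s.
Critical damping c_c = 2√(k_eq·m) = 2√(2484 × 143) = 1192 N·s/m, so ζ = c/c_c = 78.7/1192 = 0.06602.
ω_d = ω_n√(1 − ζ²) = 4.168 × √(1 − 0.00436) = 4.159 rad/s.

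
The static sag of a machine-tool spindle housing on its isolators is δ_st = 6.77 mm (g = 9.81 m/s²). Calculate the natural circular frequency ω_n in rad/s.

ω_n = √(g/δ_st) = √(9.81/0.00677) = √1449 = 38.07 rad/s.

38.1 rad/s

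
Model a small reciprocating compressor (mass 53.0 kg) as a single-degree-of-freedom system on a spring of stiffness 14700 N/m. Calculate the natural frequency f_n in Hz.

2.65 Hz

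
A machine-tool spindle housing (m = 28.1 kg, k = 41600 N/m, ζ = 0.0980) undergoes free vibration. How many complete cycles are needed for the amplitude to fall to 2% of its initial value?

7 cycles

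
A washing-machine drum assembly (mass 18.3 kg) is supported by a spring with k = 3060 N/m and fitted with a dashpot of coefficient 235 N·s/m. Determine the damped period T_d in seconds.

ω_n = √(k/m) = √(3060/18.3) = 12.93 rad/s.
Critical damping c_c = 2√(k·m) = 2√(3060 × 18.3) = 473.3 N·s/m, so ζ = c/c_c = 235/473.3 = 0.4965.
ω_d = ω_n√(1 − ζ²) = 12.93 × √(1 − 0.247) = 11.22 rad/s.
T_d = 2π/ω_d = 0.5598 s.

0.560 s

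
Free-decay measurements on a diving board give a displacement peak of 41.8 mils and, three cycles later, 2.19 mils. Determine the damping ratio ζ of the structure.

0.155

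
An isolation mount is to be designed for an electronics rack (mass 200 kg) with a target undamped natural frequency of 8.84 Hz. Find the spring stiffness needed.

617000 N/m

ω_n = 2πf_n = 2π × 8.84 = 55.54 rad/s.
k = m·ω_n² = 200 × 55.54² = 200 × 3085 = 617000 N/m.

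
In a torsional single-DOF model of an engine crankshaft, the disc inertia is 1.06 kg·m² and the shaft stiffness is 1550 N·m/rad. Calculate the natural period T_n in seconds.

0.164 s

ω_n = √(k_t/J) = √(1550/1.06) = √1462 = 38.24 rad/s.
T_n = 2π/ω_n = 6.283/38.24 = 0.1643 s.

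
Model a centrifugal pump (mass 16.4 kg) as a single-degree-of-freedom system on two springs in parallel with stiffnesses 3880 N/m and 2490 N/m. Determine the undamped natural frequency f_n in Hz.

3.14 Hz

Parallel springs add: k_eq = 3880 + 2490 = 6370 N/m.
ω_n = √(k_eq/m) = √(6370/16.4) = √388.4 = 19.71 rad/s.
f_n = ω_n/(2π) = 19.71/6.283 = 3.137 Hz.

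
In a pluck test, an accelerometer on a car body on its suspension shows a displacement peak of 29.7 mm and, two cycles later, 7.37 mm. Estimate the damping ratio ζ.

0.110

Logarithmic decrement δ = (1/n)·ln(x₀/x_n) = (1/2)·ln(29.7/7.37) = (1/2)·ln(4.030) = 0.6969.
ζ = δ/√(4π² + δ²) = 0.6969/√(39.48 + 0.486) = 0.6969/6.322 = 0.1102.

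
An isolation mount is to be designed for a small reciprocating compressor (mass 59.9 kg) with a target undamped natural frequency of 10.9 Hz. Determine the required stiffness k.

281000 N/m

ω_n = 2πf_n = 2π × 10.9 = 68.49 rad/s.
k = m·ω_n² = 59.9 × 68.49² = 59.9 × 4690 = 281000 N/m.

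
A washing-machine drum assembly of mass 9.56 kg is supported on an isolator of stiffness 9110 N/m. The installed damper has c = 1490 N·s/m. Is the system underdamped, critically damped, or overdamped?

c_c = 2√(k·m) = 590.2 N·s/m; ζ = c/c_c = 1490/590.2 = 2.52.
Since ζ > 1 the system is overdamped.

overdamped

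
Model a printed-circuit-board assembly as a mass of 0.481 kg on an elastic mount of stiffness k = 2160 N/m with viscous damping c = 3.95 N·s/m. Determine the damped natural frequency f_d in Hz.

10.6 Hz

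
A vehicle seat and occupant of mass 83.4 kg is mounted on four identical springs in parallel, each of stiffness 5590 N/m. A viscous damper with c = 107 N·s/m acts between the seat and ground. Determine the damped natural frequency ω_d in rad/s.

Parallel springs add: k_eq = 4 × 5590 = 22360 N/m.
ω_n = √(k_eq/m) = √(22360/83.4) = 16.37 rad/s.
Critical damping c_c = 2√(k_eq·m) = 2√(22360 × 83.4) = 2731 N·s/m, so ζ = c/c_c = 107/2731 = 0.03918.
ω_d = ω_n√(1 − ζ²) = 16.37 × √(1 − 0.00153) = 16.36 rad/s.

16.4 rad/s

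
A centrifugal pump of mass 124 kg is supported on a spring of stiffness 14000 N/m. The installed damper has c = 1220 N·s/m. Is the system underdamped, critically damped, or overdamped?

c_c = 2√(k·m) = 2635 N·s/m; ζ = c/c_c = 1220/2635 = 0.463.
Since ζ < 1 the system is underdamped.

underdamped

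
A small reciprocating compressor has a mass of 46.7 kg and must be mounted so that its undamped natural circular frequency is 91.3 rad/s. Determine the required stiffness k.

389000 N/m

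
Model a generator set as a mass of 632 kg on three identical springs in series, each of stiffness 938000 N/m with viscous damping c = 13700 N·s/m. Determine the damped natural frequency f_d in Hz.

3.09 Hz

Series springs: 1/k_eq = 3/938000, so k_eq = 938000/3 = 312700 N/m.
ω_n = √(k_eq/m) = √(312700/632) = 22.24 rad/s.
Critical damping c_c = 2√(k_eq·m) = 2√(312700 × 632) = 28110 N·s/m, so ζ = c/c_c = 13700/28110 = 0.4873.
ω_d = ω_n√(1 − ζ²) = 22.24 × √(1 − 0.237) = 19.42 rad/s.
f_d = ω_d/(2π) = 3.091 Hz.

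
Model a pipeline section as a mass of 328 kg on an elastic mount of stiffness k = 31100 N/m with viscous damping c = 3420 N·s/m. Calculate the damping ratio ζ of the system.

ω_n = √(k/m) = √(31100/328) = 9.737 rad/s.
Critical damping c_c = 2√(k·m) = 2√(31100 × 328) = 6388 N·s/m, so ζ = c/c_c = 3420/6388 = 0.5354.

0.535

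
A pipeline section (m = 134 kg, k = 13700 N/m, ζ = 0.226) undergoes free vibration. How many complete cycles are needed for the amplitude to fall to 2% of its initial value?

Logarithmic decrement δ = 2πζ/√(1 − ζ²) = 2π × 0.2260/√(1 − 0.0511) = 1.458.
x_n/x₀ = e^(−nδ) ≤ 0.02; take ln: n ≥ ln(1/0.02)/δ = 3.912/1.458 = 2.684.
So 3 complete cycles are required.

3 cycles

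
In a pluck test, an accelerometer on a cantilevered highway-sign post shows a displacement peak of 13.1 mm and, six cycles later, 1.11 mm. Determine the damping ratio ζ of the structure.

Logarithmic decrement δ = (1/n)·ln(x₀/x_n) = (1/6)·ln(13.1/1.11) = (1/6)·ln(11.80) = 0.4114.
ζ = δ/√(4π² + δ²) = 0.4114/√(39.48 + 0.169) = 0.4114/6.297 = 0.06533.

0.0653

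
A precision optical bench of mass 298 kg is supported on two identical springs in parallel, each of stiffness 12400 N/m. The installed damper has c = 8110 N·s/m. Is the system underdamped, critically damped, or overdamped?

Parallel springs add: k_eq = 2 × 12400 = 24800 N/m.
c_c = 2√(k_eq·m) = 5437 N·s/m; ζ = c/c_c = 8110/5437 = 1.49.
Since ζ > 1 the system is overdamped.

overdamped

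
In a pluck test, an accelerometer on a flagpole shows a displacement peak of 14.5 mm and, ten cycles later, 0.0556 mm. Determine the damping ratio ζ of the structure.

Logarithmic decrement δ = (1/n)·ln(x₀/x_n) = (1/10)·ln(14.5/0.0556) = (1/10)·ln(260.8) = 0.5564.
ζ = δ/√(4π² + δ²) = 0.5564/√(39.48 + 0.310) = 0.5564/6.308 = 0.08820.

0.0882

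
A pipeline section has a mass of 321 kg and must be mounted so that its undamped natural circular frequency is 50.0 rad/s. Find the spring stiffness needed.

802000 N/m

k = m·ω_n² = 321 × 50.00² = 321 × 2500 = 802500 N/m.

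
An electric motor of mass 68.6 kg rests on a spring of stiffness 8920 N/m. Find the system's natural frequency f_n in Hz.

1.81 Hz

ω_n = √(k/m) = √(8920/68.6) = √130.0 = 11.40 rad/s.
f_n = ω_n/(2π) = 11.40/6.283 = 1.815 Hz.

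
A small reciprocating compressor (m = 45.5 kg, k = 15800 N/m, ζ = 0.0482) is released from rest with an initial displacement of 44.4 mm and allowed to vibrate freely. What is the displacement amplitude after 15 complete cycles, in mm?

0.470 mm

Logarithmic decrement δ = 2πζ/√(1 − ζ²) = 2π × 0.04820/√(1 − 0.00232) = 0.3032.
After n cycles, x_n/x₀ = e^(−nδ), so x_15 = 44.4 × e^(−15 × 0.3032) = 44.4 × 0.01059 = 0.4701 mm.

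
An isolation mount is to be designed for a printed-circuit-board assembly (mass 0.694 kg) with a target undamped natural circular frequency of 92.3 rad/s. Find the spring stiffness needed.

k = m·ω_n² = 0.694 × 92.30² = 0.694 × 8519 = 5912 N/m.

5910 N/m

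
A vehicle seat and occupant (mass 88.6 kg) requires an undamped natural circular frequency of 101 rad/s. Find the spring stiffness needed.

k = m·ω_n² = 88.6 × 101.0² = 88.6 × 10200 = 903800 N/m.

904000 N/m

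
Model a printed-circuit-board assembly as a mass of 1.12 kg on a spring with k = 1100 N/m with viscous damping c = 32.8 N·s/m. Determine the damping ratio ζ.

0.467

ω_n = √(k/m) = √(1100/1.12) = 31.34 rad/s.
Critical damping c_c = 2√(k·m) = 2√(1100 × 1.12) = 70.20 N·s/m, so ζ = c/c_c = 32.8/70.20 = 0.4672.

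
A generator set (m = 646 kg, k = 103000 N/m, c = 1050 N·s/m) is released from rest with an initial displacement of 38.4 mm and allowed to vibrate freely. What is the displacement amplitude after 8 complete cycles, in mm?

ζ = c/(2√(km)) = 1050/(2√(103000 × 646)) = 1050/16310 = 0.06436.
Logarithmic decrement δ = 2πζ/√(1 − ζ²) = 2π × 0.06436/√(1 − 0.00414) = 0.4052.
After n cycles, x_n/x₀ = e^(−nδ), so x_8 = 38.4 × e^(−8 × 0.4052) = 38.4 × 0.03909 = 1.501 mm.

1.50 mm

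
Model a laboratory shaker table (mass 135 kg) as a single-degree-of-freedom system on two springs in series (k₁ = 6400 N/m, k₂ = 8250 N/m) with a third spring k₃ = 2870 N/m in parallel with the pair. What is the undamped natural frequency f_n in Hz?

1.10 Hz

Series pair: k_s = k₁k₂/(k₁+k₂) = (6400)(8250)/(6400 + 8250) = 3604 N/m. In parallel with k₃: k_eq = 3604 + 2870 = 6474 N/m.
ω_n = √(k_eq/m) = √(6474/135) = √47.96 = 6.925 rad/s.
f_n = ω_n/(2π) = 6.925/6.283 = 1.102 Hz.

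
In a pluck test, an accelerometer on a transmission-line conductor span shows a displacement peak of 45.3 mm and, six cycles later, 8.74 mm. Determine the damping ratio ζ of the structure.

Logarithmic decrement δ = (1/n)·ln(x₀/x_n) = (1/6)·ln(45.3/8.74) = (1/6)·ln(5.183) = 0.2742.
ζ = δ/√(4π² + δ²) = 0.2742/√(39.48 + 0.0752) = 0.2742/6.289 = 0.04360.

0.0436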